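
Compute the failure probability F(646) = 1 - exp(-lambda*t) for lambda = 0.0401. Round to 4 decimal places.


lambda = 0.0401, t = 646
lambda * t = 25.9046
exp(-25.9046) = 0.0
F(t) = 1 - 0.0
F(t) = 1.0

1.0


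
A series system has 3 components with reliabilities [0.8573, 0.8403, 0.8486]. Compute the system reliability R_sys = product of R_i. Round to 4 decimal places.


Components: [0.8573, 0.8403, 0.8486]
After component 1 (R=0.8573): product = 0.8573
After component 2 (R=0.8403): product = 0.7204
After component 3 (R=0.8486): product = 0.6113
R_sys = 0.6113

0.6113


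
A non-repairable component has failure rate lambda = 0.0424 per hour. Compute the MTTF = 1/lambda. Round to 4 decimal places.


lambda = 0.0424
MTTF = 1 / 0.0424
MTTF = 23.5849

23.5849


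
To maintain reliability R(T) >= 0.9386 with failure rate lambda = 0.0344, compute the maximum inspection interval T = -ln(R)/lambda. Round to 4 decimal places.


R_target = 0.9386
lambda = 0.0344
-ln(0.9386) = 0.0634
T = 0.0634 / 0.0344
T = 1.842

1.842


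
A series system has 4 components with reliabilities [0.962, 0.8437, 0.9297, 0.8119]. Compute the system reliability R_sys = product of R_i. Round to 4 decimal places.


Components: [0.962, 0.8437, 0.9297, 0.8119]
After component 1 (R=0.962): product = 0.962
After component 2 (R=0.8437): product = 0.8116
After component 3 (R=0.9297): product = 0.7546
After component 4 (R=0.8119): product = 0.6126
R_sys = 0.6126

0.6126


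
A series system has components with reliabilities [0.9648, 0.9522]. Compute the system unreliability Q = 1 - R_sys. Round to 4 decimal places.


Components: [0.9648, 0.9522]
After component 1: product = 0.9648
After component 2: product = 0.9187
R_sys = 0.9187
Q = 1 - 0.9187 = 0.0813

0.0813


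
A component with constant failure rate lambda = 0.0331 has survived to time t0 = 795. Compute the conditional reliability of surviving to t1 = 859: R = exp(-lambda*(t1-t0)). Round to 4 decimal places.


lambda = 0.0331
t0 = 795, t1 = 859
t1 - t0 = 64
lambda * (t1-t0) = 0.0331 * 64 = 2.1184
R = exp(-2.1184)
R = 0.1202

0.1202


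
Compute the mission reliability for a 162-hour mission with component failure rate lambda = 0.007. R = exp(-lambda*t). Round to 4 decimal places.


lambda = 0.007
mission_time = 162
lambda * t = 0.007 * 162 = 1.134
R = exp(-1.134)
R = 0.3217

0.3217


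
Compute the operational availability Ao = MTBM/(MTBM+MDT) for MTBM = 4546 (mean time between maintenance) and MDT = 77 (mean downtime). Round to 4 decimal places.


MTBM = 4546
MDT = 77
MTBM + MDT = 4623
Ao = 4546 / 4623
Ao = 0.9833

0.9833


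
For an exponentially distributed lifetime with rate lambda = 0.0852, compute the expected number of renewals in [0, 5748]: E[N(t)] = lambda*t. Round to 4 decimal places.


lambda = 0.0852
t = 5748
E[N(t)] = lambda * t
E[N(t)] = 0.0852 * 5748
E[N(t)] = 489.7296

489.7296


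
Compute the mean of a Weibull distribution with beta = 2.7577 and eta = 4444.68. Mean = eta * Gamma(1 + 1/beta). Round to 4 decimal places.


beta = 2.7577, eta = 4444.68
1/beta = 0.3626
1 + 1/beta = 1.3626
Gamma(1.3626) = 0.8899
Mean = 4444.68 * 0.8899
Mean = 3955.5297

3955.5297


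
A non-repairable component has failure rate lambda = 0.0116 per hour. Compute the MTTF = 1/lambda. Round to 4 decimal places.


lambda = 0.0116
MTTF = 1 / 0.0116
MTTF = 86.2069

86.2069


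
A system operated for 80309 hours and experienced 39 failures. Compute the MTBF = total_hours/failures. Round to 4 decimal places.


total_hours = 80309
failures = 39
MTBF = 80309 / 39
MTBF = 2059.2051

2059.2051


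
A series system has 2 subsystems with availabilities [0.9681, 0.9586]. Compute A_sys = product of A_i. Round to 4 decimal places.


Subsystems: [0.9681, 0.9586]
After subsystem 1 (A=0.9681): product = 0.9681
After subsystem 2 (A=0.9586): product = 0.928
A_sys = 0.928

0.928


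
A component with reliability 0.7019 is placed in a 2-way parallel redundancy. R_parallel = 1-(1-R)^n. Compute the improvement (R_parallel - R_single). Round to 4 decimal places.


R_single = 0.7019, n = 2
1 - R_single = 0.2981
(1 - R_single)^n = 0.2981^2 = 0.0889
R_parallel = 1 - 0.0889 = 0.9111
Improvement = 0.9111 - 0.7019
Improvement = 0.2092

0.2092


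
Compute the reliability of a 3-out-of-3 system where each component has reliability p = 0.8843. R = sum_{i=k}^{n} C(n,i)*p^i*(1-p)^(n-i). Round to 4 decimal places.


k = 3, n = 3, p = 0.8843
i=3: C(3,3)=1 * 0.8843^3 * 0.1157^0 = 0.6915
R = sum of terms = 0.6915

0.6915


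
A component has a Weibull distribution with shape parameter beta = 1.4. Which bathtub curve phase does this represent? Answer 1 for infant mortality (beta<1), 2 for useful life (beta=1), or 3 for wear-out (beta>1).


beta = 1.4
Compare beta to 1:
beta < 1 => infant mortality (phase 1)
beta = 1 => useful life (phase 2)
beta > 1 => wear-out (phase 3)
Since beta = 1.4, this is wear-out (increasing failure rate)
Phase = 3

3


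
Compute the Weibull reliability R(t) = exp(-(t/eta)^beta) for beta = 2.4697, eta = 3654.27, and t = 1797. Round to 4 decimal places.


beta = 2.4697, eta = 3654.27, t = 1797
t/eta = 1797 / 3654.27 = 0.4918
(t/eta)^beta = 0.4918^2.4697 = 0.1733
R(t) = exp(-0.1733)
R(t) = 0.8409

0.8409


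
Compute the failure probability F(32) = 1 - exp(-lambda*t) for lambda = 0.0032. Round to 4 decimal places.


lambda = 0.0032, t = 32
lambda * t = 0.1024
exp(-0.1024) = 0.9027
F(t) = 1 - 0.9027
F(t) = 0.0973

0.0973


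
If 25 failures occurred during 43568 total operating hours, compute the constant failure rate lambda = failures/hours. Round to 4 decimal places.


failures = 25
total_hours = 43568
lambda = 25 / 43568
lambda = 0.0006

0.0006


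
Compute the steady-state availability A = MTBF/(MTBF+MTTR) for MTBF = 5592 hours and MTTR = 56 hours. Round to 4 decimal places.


MTBF = 5592
MTTR = 56
MTBF + MTTR = 5648
A = 5592 / 5648
A = 0.9901

0.9901


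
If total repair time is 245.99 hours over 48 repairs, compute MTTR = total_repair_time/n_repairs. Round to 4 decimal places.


total_repair_time = 245.99
n_repairs = 48
MTTR = 245.99 / 48
MTTR = 5.1248

5.1248


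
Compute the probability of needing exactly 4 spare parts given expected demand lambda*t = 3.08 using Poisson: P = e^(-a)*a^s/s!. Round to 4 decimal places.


a = 3.08, s = 4
e^(-a) = e^(-3.08) = 0.046
a^s = 3.08^4 = 89.9918
s! = 24
P = 0.046 * 89.9918 / 24
P = 0.1723

0.1723


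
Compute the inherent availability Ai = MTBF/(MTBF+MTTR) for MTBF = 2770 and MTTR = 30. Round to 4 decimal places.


MTBF = 2770
MTTR = 30
MTBF + MTTR = 2800
Ai = 2770 / 2800
Ai = 0.9893

0.9893


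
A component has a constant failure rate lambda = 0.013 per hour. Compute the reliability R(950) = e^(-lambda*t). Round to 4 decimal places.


lambda = 0.013
t = 950
lambda * t = 12.35
R(t) = e^(-12.35)
R(t) = 0.0

0.0


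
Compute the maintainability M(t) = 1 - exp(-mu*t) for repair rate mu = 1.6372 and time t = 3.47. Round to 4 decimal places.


mu = 1.6372, t = 3.47
mu * t = 1.6372 * 3.47 = 5.6811
exp(-5.6811) = 0.0034
M(t) = 1 - 0.0034
M(t) = 0.9966

0.9966


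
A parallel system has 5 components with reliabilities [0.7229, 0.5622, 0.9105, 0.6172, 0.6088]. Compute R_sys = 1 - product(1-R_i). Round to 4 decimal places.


Components: [0.7229, 0.5622, 0.9105, 0.6172, 0.6088]
(1 - 0.7229) = 0.2771, running product = 0.2771
(1 - 0.5622) = 0.4378, running product = 0.1213
(1 - 0.9105) = 0.0895, running product = 0.0109
(1 - 0.6172) = 0.3828, running product = 0.0042
(1 - 0.6088) = 0.3912, running product = 0.0016
Product of (1-R_i) = 0.0016
R_sys = 1 - 0.0016 = 0.9984

0.9984


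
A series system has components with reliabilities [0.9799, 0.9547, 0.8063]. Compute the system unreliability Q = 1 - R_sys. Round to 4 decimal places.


Components: [0.9799, 0.9547, 0.8063]
After component 1: product = 0.9799
After component 2: product = 0.9355
After component 3: product = 0.7543
R_sys = 0.7543
Q = 1 - 0.7543 = 0.2457

0.2457


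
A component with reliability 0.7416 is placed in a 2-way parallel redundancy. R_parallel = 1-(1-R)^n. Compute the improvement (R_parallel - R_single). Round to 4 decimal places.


R_single = 0.7416, n = 2
1 - R_single = 0.2584
(1 - R_single)^n = 0.2584^2 = 0.0668
R_parallel = 1 - 0.0668 = 0.9332
Improvement = 0.9332 - 0.7416
Improvement = 0.1916

0.1916


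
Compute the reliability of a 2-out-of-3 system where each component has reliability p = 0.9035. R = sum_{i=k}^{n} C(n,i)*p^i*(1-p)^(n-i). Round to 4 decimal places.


k = 2, n = 3, p = 0.9035
i=2: C(3,2)=3 * 0.9035^2 * 0.0965^1 = 0.2363
i=3: C(3,3)=1 * 0.9035^3 * 0.0965^0 = 0.7375
R = sum of terms = 0.9739

0.9739


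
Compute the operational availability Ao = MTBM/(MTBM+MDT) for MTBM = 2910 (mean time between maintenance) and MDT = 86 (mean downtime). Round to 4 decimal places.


MTBM = 2910
MDT = 86
MTBM + MDT = 2996
Ao = 2910 / 2996
Ao = 0.9713

0.9713


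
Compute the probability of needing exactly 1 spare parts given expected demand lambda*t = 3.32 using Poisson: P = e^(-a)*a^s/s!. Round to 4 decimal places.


a = 3.32, s = 1
e^(-a) = e^(-3.32) = 0.0362
a^s = 3.32^1 = 3.32
s! = 1
P = 0.0362 * 3.32 / 1
P = 0.12

0.12


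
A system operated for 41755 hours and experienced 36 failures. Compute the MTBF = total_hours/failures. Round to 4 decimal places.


total_hours = 41755
failures = 36
MTBF = 41755 / 36
MTBF = 1159.8611

1159.8611


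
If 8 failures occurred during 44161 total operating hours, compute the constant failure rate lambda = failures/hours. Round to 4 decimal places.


failures = 8
total_hours = 44161
lambda = 8 / 44161
lambda = 0.0002

0.0002


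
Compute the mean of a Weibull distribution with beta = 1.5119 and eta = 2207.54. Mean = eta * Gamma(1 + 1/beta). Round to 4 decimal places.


beta = 1.5119, eta = 2207.54
1/beta = 0.6614
1 + 1/beta = 1.6614
Gamma(1.6614) = 0.9019
Mean = 2207.54 * 0.9019
Mean = 1990.9689

1990.9689


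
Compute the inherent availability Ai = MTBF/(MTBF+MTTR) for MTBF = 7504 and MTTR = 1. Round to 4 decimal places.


MTBF = 7504
MTTR = 1
MTBF + MTTR = 7505
Ai = 7504 / 7505
Ai = 0.9999

0.9999


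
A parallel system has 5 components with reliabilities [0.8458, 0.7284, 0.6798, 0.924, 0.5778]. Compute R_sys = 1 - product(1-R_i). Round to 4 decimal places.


Components: [0.8458, 0.7284, 0.6798, 0.924, 0.5778]
(1 - 0.8458) = 0.1542, running product = 0.1542
(1 - 0.7284) = 0.2716, running product = 0.0419
(1 - 0.6798) = 0.3202, running product = 0.0134
(1 - 0.924) = 0.076, running product = 0.001
(1 - 0.5778) = 0.4222, running product = 0.0004
Product of (1-R_i) = 0.0004
R_sys = 1 - 0.0004 = 0.9996

0.9996


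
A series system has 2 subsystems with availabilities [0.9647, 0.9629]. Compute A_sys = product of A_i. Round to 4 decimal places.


Subsystems: [0.9647, 0.9629]
After subsystem 1 (A=0.9647): product = 0.9647
After subsystem 2 (A=0.9629): product = 0.9289
A_sys = 0.9289

0.9289


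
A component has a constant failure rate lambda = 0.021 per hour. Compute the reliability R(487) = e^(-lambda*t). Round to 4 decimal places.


lambda = 0.021
t = 487
lambda * t = 10.227
R(t) = e^(-10.227)
R(t) = 0.0

0.0


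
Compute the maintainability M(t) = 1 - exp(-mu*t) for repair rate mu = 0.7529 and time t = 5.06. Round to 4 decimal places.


mu = 0.7529, t = 5.06
mu * t = 0.7529 * 5.06 = 3.8097
exp(-3.8097) = 0.0222
M(t) = 1 - 0.0222
M(t) = 0.9778

0.9778


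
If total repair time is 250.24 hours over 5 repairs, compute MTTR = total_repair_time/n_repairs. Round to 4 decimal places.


total_repair_time = 250.24
n_repairs = 5
MTTR = 250.24 / 5
MTTR = 50.048

50.048


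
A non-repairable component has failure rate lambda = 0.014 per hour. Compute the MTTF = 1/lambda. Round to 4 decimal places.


lambda = 0.014
MTTF = 1 / 0.014
MTTF = 71.4286

71.4286


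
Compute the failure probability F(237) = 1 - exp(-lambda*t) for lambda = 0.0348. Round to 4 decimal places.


lambda = 0.0348, t = 237
lambda * t = 8.2476
exp(-8.2476) = 0.0003
F(t) = 1 - 0.0003
F(t) = 0.9997

0.9997


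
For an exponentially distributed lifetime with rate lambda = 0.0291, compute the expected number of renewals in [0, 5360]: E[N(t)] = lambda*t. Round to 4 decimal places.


lambda = 0.0291
t = 5360
E[N(t)] = lambda * t
E[N(t)] = 0.0291 * 5360
E[N(t)] = 155.976

155.976


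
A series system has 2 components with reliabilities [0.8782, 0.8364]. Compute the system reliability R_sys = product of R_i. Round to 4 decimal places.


Components: [0.8782, 0.8364]
After component 1 (R=0.8782): product = 0.8782
After component 2 (R=0.8364): product = 0.7345
R_sys = 0.7345

0.7345


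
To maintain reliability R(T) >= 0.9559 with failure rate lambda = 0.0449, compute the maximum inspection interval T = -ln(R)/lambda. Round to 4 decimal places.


R_target = 0.9559
lambda = 0.0449
-ln(0.9559) = 0.0451
T = 0.0451 / 0.0449
T = 1.0045

1.0045


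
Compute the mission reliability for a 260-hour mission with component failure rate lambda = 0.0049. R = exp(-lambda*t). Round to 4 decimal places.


lambda = 0.0049
mission_time = 260
lambda * t = 0.0049 * 260 = 1.274
R = exp(-1.274)
R = 0.2797

0.2797


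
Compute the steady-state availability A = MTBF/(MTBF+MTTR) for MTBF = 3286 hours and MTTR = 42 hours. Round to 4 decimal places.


MTBF = 3286
MTTR = 42
MTBF + MTTR = 3328
A = 3286 / 3328
A = 0.9874

0.9874


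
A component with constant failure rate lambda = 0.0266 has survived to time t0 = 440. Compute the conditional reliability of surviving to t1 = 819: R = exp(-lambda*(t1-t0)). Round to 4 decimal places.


lambda = 0.0266
t0 = 440, t1 = 819
t1 - t0 = 379
lambda * (t1-t0) = 0.0266 * 379 = 10.0814
R = exp(-10.0814)
R = 0.0

0.0


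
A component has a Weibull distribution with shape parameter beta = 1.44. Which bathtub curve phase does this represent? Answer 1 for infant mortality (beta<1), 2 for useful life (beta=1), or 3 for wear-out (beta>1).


beta = 1.44
Compare beta to 1:
beta < 1 => infant mortality (phase 1)
beta = 1 => useful life (phase 2)
beta > 1 => wear-out (phase 3)
Since beta = 1.44, this is wear-out (increasing failure rate)
Phase = 3

3


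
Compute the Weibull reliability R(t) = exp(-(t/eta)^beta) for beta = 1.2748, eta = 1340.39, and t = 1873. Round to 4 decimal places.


beta = 1.2748, eta = 1340.39, t = 1873
t/eta = 1873 / 1340.39 = 1.3974
(t/eta)^beta = 1.3974^1.2748 = 1.5319
R(t) = exp(-1.5319)
R(t) = 0.2161

0.2161


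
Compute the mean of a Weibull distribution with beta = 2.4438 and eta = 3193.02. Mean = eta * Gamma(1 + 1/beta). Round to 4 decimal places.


beta = 2.4438, eta = 3193.02
1/beta = 0.4092
1 + 1/beta = 1.4092
Gamma(1.4092) = 0.8868
Mean = 3193.02 * 0.8868
Mean = 2831.5743

2831.5743


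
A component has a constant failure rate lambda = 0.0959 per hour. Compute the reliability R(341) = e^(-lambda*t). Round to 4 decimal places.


lambda = 0.0959
t = 341
lambda * t = 32.7019
R(t) = e^(-32.7019)
R(t) = 0.0

0.0


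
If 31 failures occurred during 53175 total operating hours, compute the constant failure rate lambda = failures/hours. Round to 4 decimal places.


failures = 31
total_hours = 53175
lambda = 31 / 53175
lambda = 0.0006

0.0006


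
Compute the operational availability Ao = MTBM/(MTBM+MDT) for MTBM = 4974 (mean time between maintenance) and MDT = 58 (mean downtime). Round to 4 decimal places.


MTBM = 4974
MDT = 58
MTBM + MDT = 5032
Ao = 4974 / 5032
Ao = 0.9885

0.9885


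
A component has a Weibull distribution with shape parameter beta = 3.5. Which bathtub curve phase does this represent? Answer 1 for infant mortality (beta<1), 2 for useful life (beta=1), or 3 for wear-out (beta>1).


beta = 3.5
Compare beta to 1:
beta < 1 => infant mortality (phase 1)
beta = 1 => useful life (phase 2)
beta > 1 => wear-out (phase 3)
Since beta = 3.5, this is wear-out (increasing failure rate)
Phase = 3

3


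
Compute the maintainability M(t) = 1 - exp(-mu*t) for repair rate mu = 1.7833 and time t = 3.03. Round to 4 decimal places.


mu = 1.7833, t = 3.03
mu * t = 1.7833 * 3.03 = 5.4034
exp(-5.4034) = 0.0045
M(t) = 1 - 0.0045
M(t) = 0.9955

0.9955


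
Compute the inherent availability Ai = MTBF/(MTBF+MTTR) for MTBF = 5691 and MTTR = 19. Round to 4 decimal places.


MTBF = 5691
MTTR = 19
MTBF + MTTR = 5710
Ai = 5691 / 5710
Ai = 0.9967

0.9967


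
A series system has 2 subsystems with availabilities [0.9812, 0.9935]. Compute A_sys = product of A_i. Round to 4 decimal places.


Subsystems: [0.9812, 0.9935]
After subsystem 1 (A=0.9812): product = 0.9812
After subsystem 2 (A=0.9935): product = 0.9748
A_sys = 0.9748

0.9748


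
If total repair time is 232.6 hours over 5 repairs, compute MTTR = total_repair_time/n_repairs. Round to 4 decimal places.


total_repair_time = 232.6
n_repairs = 5
MTTR = 232.6 / 5
MTTR = 46.52

46.52


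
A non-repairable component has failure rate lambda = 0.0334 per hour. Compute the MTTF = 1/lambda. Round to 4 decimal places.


lambda = 0.0334
MTTF = 1 / 0.0334
MTTF = 29.9401

29.9401


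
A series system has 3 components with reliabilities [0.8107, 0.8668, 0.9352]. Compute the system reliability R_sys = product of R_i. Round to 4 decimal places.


Components: [0.8107, 0.8668, 0.9352]
After component 1 (R=0.8107): product = 0.8107
After component 2 (R=0.8668): product = 0.7027
After component 3 (R=0.9352): product = 0.6572
R_sys = 0.6572

0.6572


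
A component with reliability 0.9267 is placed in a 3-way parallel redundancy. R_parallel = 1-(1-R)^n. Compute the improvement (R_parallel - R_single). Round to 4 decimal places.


R_single = 0.9267, n = 3
1 - R_single = 0.0733
(1 - R_single)^n = 0.0733^3 = 0.0004
R_parallel = 1 - 0.0004 = 0.9996
Improvement = 0.9996 - 0.9267
Improvement = 0.0729

0.0729


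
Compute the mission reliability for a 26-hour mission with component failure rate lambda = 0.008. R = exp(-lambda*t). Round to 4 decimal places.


lambda = 0.008
mission_time = 26
lambda * t = 0.008 * 26 = 0.208
R = exp(-0.208)
R = 0.8122

0.8122


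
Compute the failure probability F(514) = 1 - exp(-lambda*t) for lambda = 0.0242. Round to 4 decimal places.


lambda = 0.0242, t = 514
lambda * t = 12.4388
exp(-12.4388) = 0.0
F(t) = 1 - 0.0
F(t) = 1.0

1.0


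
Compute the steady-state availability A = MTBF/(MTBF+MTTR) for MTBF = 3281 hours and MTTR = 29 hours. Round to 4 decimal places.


MTBF = 3281
MTTR = 29
MTBF + MTTR = 3310
A = 3281 / 3310
A = 0.9912

0.9912


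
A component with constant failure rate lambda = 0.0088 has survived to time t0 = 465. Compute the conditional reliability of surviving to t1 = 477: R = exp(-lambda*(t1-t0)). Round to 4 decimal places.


lambda = 0.0088
t0 = 465, t1 = 477
t1 - t0 = 12
lambda * (t1-t0) = 0.0088 * 12 = 0.1056
R = exp(-0.1056)
R = 0.8998

0.8998


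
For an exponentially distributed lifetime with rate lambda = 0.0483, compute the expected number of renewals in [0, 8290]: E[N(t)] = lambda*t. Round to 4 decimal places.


lambda = 0.0483
t = 8290
E[N(t)] = lambda * t
E[N(t)] = 0.0483 * 8290
E[N(t)] = 400.407

400.407


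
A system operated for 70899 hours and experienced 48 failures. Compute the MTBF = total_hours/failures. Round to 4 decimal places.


total_hours = 70899
failures = 48
MTBF = 70899 / 48
MTBF = 1477.0625

1477.0625


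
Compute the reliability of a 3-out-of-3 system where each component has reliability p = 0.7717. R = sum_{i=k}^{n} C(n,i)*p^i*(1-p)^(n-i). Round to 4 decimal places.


k = 3, n = 3, p = 0.7717
i=3: C(3,3)=1 * 0.7717^3 * 0.2283^0 = 0.4596
R = sum of terms = 0.4596

0.4596


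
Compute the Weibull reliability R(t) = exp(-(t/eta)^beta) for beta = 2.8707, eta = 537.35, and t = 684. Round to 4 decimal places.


beta = 2.8707, eta = 537.35, t = 684
t/eta = 684 / 537.35 = 1.2729
(t/eta)^beta = 1.2729^2.8707 = 1.9992
R(t) = exp(-1.9992)
R(t) = 0.1354

0.1354


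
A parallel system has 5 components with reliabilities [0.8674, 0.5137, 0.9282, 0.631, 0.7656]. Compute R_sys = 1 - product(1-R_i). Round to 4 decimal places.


Components: [0.8674, 0.5137, 0.9282, 0.631, 0.7656]
(1 - 0.8674) = 0.1326, running product = 0.1326
(1 - 0.5137) = 0.4863, running product = 0.0645
(1 - 0.9282) = 0.0718, running product = 0.0046
(1 - 0.631) = 0.369, running product = 0.0017
(1 - 0.7656) = 0.2344, running product = 0.0004
Product of (1-R_i) = 0.0004
R_sys = 1 - 0.0004 = 0.9996

0.9996


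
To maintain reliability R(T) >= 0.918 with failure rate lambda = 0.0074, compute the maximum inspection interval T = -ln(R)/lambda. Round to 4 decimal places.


R_target = 0.918
lambda = 0.0074
-ln(0.918) = 0.0856
T = 0.0856 / 0.0074
T = 11.5619

11.5619


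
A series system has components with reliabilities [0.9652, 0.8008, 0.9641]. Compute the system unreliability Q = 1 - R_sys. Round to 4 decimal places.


Components: [0.9652, 0.8008, 0.9641]
After component 1: product = 0.9652
After component 2: product = 0.7729
After component 3: product = 0.7452
R_sys = 0.7452
Q = 1 - 0.7452 = 0.2548

0.2548


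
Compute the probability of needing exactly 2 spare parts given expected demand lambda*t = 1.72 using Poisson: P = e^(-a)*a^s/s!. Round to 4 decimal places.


a = 1.72, s = 2
e^(-a) = e^(-1.72) = 0.1791
a^s = 1.72^2 = 2.9584
s! = 2
P = 0.1791 * 2.9584 / 2
P = 0.2649

0.2649


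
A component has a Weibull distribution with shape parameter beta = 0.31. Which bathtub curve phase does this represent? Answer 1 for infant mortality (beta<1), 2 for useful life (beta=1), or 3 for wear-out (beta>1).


beta = 0.31
Compare beta to 1:
beta < 1 => infant mortality (phase 1)
beta = 1 => useful life (phase 2)
beta > 1 => wear-out (phase 3)
Since beta = 0.31, this is infant mortality (decreasing failure rate)
Phase = 1

1


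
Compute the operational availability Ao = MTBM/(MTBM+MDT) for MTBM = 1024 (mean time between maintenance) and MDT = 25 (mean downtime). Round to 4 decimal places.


MTBM = 1024
MDT = 25
MTBM + MDT = 1049
Ao = 1024 / 1049
Ao = 0.9762

0.9762


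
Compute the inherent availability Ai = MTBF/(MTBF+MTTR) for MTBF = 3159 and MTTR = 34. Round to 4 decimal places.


MTBF = 3159
MTTR = 34
MTBF + MTTR = 3193
Ai = 3159 / 3193
Ai = 0.9894

0.9894


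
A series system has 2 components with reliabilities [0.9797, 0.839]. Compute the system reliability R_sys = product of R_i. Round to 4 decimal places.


Components: [0.9797, 0.839]
After component 1 (R=0.9797): product = 0.9797
After component 2 (R=0.839): product = 0.822
R_sys = 0.822

0.822


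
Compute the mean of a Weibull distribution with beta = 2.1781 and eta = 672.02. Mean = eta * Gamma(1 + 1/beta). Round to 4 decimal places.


beta = 2.1781, eta = 672.02
1/beta = 0.4591
1 + 1/beta = 1.4591
Gamma(1.4591) = 0.8856
Mean = 672.02 * 0.8856
Mean = 595.1449

595.1449


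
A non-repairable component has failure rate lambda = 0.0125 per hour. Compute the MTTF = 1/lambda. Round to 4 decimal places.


lambda = 0.0125
MTTF = 1 / 0.0125
MTTF = 80.0

80.0


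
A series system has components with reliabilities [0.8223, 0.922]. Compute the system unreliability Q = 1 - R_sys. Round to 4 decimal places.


Components: [0.8223, 0.922]
After component 1: product = 0.8223
After component 2: product = 0.7582
R_sys = 0.7582
Q = 1 - 0.7582 = 0.2418

0.2418


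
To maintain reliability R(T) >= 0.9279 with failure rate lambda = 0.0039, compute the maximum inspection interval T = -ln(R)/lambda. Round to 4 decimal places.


R_target = 0.9279
lambda = 0.0039
-ln(0.9279) = 0.0748
T = 0.0748 / 0.0039
T = 19.1875

19.1875


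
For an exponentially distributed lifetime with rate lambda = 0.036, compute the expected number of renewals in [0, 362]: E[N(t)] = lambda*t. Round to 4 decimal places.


lambda = 0.036
t = 362
E[N(t)] = lambda * t
E[N(t)] = 0.036 * 362
E[N(t)] = 13.032

13.032


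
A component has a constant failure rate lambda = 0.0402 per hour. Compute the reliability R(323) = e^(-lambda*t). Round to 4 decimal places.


lambda = 0.0402
t = 323
lambda * t = 12.9846
R(t) = e^(-12.9846)
R(t) = 0.0

0.0


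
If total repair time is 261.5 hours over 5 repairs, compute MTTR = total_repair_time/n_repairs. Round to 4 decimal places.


total_repair_time = 261.5
n_repairs = 5
MTTR = 261.5 / 5
MTTR = 52.3

52.3


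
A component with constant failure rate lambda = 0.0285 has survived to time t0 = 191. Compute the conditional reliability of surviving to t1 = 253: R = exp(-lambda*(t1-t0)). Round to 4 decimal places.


lambda = 0.0285
t0 = 191, t1 = 253
t1 - t0 = 62
lambda * (t1-t0) = 0.0285 * 62 = 1.767
R = exp(-1.767)
R = 0.1708

0.1708


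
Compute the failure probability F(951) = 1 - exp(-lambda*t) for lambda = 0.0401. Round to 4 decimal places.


lambda = 0.0401, t = 951
lambda * t = 38.1351
exp(-38.1351) = 0.0
F(t) = 1 - 0.0
F(t) = 1.0

1.0


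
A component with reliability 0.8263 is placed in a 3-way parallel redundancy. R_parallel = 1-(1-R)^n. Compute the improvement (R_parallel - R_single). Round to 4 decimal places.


R_single = 0.8263, n = 3
1 - R_single = 0.1737
(1 - R_single)^n = 0.1737^3 = 0.0052
R_parallel = 1 - 0.0052 = 0.9948
Improvement = 0.9948 - 0.8263
Improvement = 0.1685

0.1685


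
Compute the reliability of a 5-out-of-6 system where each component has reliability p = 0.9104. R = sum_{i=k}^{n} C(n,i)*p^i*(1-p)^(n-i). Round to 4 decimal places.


k = 5, n = 6, p = 0.9104
i=5: C(6,5)=6 * 0.9104^5 * 0.0896^1 = 0.3362
i=6: C(6,6)=1 * 0.9104^6 * 0.0896^0 = 0.5694
R = sum of terms = 0.9056

0.9056


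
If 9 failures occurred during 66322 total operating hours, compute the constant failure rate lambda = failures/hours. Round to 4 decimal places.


failures = 9
total_hours = 66322
lambda = 9 / 66322
lambda = 0.0001

0.0001


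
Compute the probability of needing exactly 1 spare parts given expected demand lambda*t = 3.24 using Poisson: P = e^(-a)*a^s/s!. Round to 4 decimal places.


a = 3.24, s = 1
e^(-a) = e^(-3.24) = 0.0392
a^s = 3.24^1 = 3.24
s! = 1
P = 0.0392 * 3.24 / 1
P = 0.1269

0.1269


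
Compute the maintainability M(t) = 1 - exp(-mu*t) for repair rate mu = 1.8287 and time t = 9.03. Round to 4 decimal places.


mu = 1.8287, t = 9.03
mu * t = 1.8287 * 9.03 = 16.5132
exp(-16.5132) = 0.0
M(t) = 1 - 0.0
M(t) = 1.0

1.0


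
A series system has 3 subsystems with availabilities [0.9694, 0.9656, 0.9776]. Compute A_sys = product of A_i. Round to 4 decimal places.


Subsystems: [0.9694, 0.9656, 0.9776]
After subsystem 1 (A=0.9694): product = 0.9694
After subsystem 2 (A=0.9656): product = 0.9361
After subsystem 3 (A=0.9776): product = 0.9151
A_sys = 0.9151

0.9151


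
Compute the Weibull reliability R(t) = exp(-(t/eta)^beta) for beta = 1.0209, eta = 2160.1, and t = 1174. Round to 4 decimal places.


beta = 1.0209, eta = 2160.1, t = 1174
t/eta = 1174 / 2160.1 = 0.5435
(t/eta)^beta = 0.5435^1.0209 = 0.5366
R(t) = exp(-0.5366)
R(t) = 0.5847

0.5847


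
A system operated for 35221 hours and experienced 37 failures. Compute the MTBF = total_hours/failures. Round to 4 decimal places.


total_hours = 35221
failures = 37
MTBF = 35221 / 37
MTBF = 951.9189

951.9189


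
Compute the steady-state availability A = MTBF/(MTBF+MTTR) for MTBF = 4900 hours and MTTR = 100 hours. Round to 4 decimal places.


MTBF = 4900
MTTR = 100
MTBF + MTTR = 5000
A = 4900 / 5000
A = 0.98

0.98


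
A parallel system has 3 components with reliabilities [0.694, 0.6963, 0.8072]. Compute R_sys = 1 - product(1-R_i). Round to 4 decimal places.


Components: [0.694, 0.6963, 0.8072]
(1 - 0.694) = 0.306, running product = 0.306
(1 - 0.6963) = 0.3037, running product = 0.0929
(1 - 0.8072) = 0.1928, running product = 0.0179
Product of (1-R_i) = 0.0179
R_sys = 1 - 0.0179 = 0.9821

0.9821


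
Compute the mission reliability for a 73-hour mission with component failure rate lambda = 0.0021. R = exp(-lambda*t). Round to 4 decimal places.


lambda = 0.0021
mission_time = 73
lambda * t = 0.0021 * 73 = 0.1533
R = exp(-0.1533)
R = 0.8579

0.8579


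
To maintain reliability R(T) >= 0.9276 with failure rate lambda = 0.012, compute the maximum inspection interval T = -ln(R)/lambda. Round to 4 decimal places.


R_target = 0.9276
lambda = 0.012
-ln(0.9276) = 0.0752
T = 0.0752 / 0.012
T = 6.2629

6.2629


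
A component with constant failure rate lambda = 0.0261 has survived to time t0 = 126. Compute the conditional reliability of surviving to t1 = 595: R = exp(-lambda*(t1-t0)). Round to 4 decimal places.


lambda = 0.0261
t0 = 126, t1 = 595
t1 - t0 = 469
lambda * (t1-t0) = 0.0261 * 469 = 12.2409
R = exp(-12.2409)
R = 0.0

0.0


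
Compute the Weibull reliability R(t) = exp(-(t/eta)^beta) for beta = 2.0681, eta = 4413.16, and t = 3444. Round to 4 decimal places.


beta = 2.0681, eta = 4413.16, t = 3444
t/eta = 3444 / 4413.16 = 0.7804
(t/eta)^beta = 0.7804^2.0681 = 0.5988
R(t) = exp(-0.5988)
R(t) = 0.5495

0.5495


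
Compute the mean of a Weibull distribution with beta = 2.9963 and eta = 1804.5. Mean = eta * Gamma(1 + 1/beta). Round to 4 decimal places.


beta = 2.9963, eta = 1804.5
1/beta = 0.3337
1 + 1/beta = 1.3337
Gamma(1.3337) = 0.8929
Mean = 1804.5 * 0.8929
Mean = 1611.2941

1611.2941


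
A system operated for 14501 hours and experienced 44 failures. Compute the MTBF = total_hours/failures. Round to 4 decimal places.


total_hours = 14501
failures = 44
MTBF = 14501 / 44
MTBF = 329.5682

329.5682


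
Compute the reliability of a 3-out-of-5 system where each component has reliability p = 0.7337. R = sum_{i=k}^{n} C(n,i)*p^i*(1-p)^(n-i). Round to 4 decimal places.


k = 3, n = 5, p = 0.7337
i=3: C(5,3)=10 * 0.7337^3 * 0.2663^2 = 0.2801
i=4: C(5,4)=5 * 0.7337^4 * 0.2663^1 = 0.3858
i=5: C(5,5)=1 * 0.7337^5 * 0.2663^0 = 0.2126
R = sum of terms = 0.8786

0.8786


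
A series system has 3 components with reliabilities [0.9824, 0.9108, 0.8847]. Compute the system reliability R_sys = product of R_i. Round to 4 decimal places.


Components: [0.9824, 0.9108, 0.8847]
After component 1 (R=0.9824): product = 0.9824
After component 2 (R=0.9108): product = 0.8948
After component 3 (R=0.8847): product = 0.7916
R_sys = 0.7916

0.7916


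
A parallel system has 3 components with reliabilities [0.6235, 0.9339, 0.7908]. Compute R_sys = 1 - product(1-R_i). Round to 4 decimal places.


Components: [0.6235, 0.9339, 0.7908]
(1 - 0.6235) = 0.3765, running product = 0.3765
(1 - 0.9339) = 0.0661, running product = 0.0249
(1 - 0.7908) = 0.2092, running product = 0.0052
Product of (1-R_i) = 0.0052
R_sys = 1 - 0.0052 = 0.9948

0.9948


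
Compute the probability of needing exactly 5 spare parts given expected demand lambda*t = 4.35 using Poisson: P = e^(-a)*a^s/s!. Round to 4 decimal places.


a = 4.35, s = 5
e^(-a) = e^(-4.35) = 0.0129
a^s = 4.35^5 = 1557.5654
s! = 120
P = 0.0129 * 1557.5654 / 120
P = 0.1675

0.1675


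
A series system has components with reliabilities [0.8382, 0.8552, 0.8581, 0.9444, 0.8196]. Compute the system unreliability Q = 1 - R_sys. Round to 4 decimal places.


Components: [0.8382, 0.8552, 0.8581, 0.9444, 0.8196]
After component 1: product = 0.8382
After component 2: product = 0.7168
After component 3: product = 0.6151
After component 4: product = 0.5809
After component 5: product = 0.4761
R_sys = 0.4761
Q = 1 - 0.4761 = 0.5239

0.5239


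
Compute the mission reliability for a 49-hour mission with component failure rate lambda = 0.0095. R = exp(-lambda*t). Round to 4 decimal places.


lambda = 0.0095
mission_time = 49
lambda * t = 0.0095 * 49 = 0.4655
R = exp(-0.4655)
R = 0.6278

0.6278


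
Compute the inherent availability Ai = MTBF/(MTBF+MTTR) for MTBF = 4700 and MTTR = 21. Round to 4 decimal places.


MTBF = 4700
MTTR = 21
MTBF + MTTR = 4721
Ai = 4700 / 4721
Ai = 0.9956

0.9956


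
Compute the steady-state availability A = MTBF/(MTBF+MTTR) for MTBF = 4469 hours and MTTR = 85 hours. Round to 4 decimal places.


MTBF = 4469
MTTR = 85
MTBF + MTTR = 4554
A = 4469 / 4554
A = 0.9813

0.9813


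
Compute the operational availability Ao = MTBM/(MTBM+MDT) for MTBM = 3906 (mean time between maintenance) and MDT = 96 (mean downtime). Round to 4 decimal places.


MTBM = 3906
MDT = 96
MTBM + MDT = 4002
Ao = 3906 / 4002
Ao = 0.976

0.976


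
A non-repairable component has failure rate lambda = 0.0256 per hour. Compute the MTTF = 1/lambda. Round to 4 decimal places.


lambda = 0.0256
MTTF = 1 / 0.0256
MTTF = 39.0625

39.0625


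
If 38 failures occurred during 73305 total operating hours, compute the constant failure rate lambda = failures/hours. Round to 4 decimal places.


failures = 38
total_hours = 73305
lambda = 38 / 73305
lambda = 0.0005

0.0005


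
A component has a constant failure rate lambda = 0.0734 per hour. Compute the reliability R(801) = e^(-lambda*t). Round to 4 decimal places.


lambda = 0.0734
t = 801
lambda * t = 58.7934
R(t) = e^(-58.7934)
R(t) = 0.0

0.0


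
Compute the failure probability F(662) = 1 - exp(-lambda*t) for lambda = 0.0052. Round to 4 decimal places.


lambda = 0.0052, t = 662
lambda * t = 3.4424
exp(-3.4424) = 0.032
F(t) = 1 - 0.032
F(t) = 0.968

0.968


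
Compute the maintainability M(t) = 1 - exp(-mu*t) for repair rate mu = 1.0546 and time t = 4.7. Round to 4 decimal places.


mu = 1.0546, t = 4.7
mu * t = 1.0546 * 4.7 = 4.9566
exp(-4.9566) = 0.007
M(t) = 1 - 0.007
M(t) = 0.993

0.993


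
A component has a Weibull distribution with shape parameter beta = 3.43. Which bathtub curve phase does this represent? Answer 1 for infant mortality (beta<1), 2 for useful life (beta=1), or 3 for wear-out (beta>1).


beta = 3.43
Compare beta to 1:
beta < 1 => infant mortality (phase 1)
beta = 1 => useful life (phase 2)
beta > 1 => wear-out (phase 3)
Since beta = 3.43, this is wear-out (increasing failure rate)
Phase = 3

3


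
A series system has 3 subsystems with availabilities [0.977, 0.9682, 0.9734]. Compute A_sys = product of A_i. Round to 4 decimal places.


Subsystems: [0.977, 0.9682, 0.9734]
After subsystem 1 (A=0.977): product = 0.977
After subsystem 2 (A=0.9682): product = 0.9459
After subsystem 3 (A=0.9734): product = 0.9208
A_sys = 0.9208

0.9208


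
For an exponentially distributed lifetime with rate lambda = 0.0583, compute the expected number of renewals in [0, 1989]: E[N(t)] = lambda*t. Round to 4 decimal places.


lambda = 0.0583
t = 1989
E[N(t)] = lambda * t
E[N(t)] = 0.0583 * 1989
E[N(t)] = 115.9587

115.9587


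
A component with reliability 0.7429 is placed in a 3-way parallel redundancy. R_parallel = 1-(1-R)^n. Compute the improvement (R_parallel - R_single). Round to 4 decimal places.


R_single = 0.7429, n = 3
1 - R_single = 0.2571
(1 - R_single)^n = 0.2571^3 = 0.017
R_parallel = 1 - 0.017 = 0.983
Improvement = 0.983 - 0.7429
Improvement = 0.2401

0.2401


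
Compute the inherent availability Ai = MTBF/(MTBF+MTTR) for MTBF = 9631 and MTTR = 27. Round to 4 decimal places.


MTBF = 9631
MTTR = 27
MTBF + MTTR = 9658
Ai = 9631 / 9658
Ai = 0.9972

0.9972


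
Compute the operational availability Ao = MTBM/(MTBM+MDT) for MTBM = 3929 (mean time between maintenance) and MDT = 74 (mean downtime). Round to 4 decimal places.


MTBM = 3929
MDT = 74
MTBM + MDT = 4003
Ao = 3929 / 4003
Ao = 0.9815

0.9815


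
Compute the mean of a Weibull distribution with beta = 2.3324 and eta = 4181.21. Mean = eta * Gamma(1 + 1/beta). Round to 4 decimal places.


beta = 2.3324, eta = 4181.21
1/beta = 0.4287
1 + 1/beta = 1.4287
Gamma(1.4287) = 0.8861
Mean = 4181.21 * 0.8861
Mean = 3704.8511

3704.8511


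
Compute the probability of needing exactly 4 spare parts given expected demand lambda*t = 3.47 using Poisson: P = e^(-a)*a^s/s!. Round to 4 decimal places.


a = 3.47, s = 4
e^(-a) = e^(-3.47) = 0.0311
a^s = 3.47^4 = 144.9833
s! = 24
P = 0.0311 * 144.9833 / 24
P = 0.188

0.188


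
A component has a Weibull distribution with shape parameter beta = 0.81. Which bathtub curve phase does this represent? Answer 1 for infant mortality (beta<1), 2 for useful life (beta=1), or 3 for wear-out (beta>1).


beta = 0.81
Compare beta to 1:
beta < 1 => infant mortality (phase 1)
beta = 1 => useful life (phase 2)
beta > 1 => wear-out (phase 3)
Since beta = 0.81, this is infant mortality (decreasing failure rate)
Phase = 1

1


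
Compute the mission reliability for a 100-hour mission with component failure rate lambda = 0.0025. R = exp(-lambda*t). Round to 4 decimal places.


lambda = 0.0025
mission_time = 100
lambda * t = 0.0025 * 100 = 0.25
R = exp(-0.25)
R = 0.7788

0.7788


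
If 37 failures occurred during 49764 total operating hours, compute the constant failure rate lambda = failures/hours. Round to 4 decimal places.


failures = 37
total_hours = 49764
lambda = 37 / 49764
lambda = 0.0007

0.0007


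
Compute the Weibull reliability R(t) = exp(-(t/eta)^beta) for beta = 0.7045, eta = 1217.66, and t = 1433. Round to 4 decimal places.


beta = 0.7045, eta = 1217.66, t = 1433
t/eta = 1433 / 1217.66 = 1.1768
(t/eta)^beta = 1.1768^0.7045 = 1.1216
R(t) = exp(-1.1216)
R(t) = 0.3258

0.3258


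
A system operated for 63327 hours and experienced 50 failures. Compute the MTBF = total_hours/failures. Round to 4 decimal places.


total_hours = 63327
failures = 50
MTBF = 63327 / 50
MTBF = 1266.54

1266.54


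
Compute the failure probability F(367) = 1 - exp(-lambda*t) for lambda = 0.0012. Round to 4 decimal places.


lambda = 0.0012, t = 367
lambda * t = 0.4404
exp(-0.4404) = 0.6438
F(t) = 1 - 0.6438
F(t) = 0.3562

0.3562


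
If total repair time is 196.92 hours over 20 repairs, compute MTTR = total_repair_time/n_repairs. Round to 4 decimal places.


total_repair_time = 196.92
n_repairs = 20
MTTR = 196.92 / 20
MTTR = 9.846

9.846


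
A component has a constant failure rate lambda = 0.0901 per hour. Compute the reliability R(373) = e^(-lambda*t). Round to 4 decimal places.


lambda = 0.0901
t = 373
lambda * t = 33.6073
R(t) = e^(-33.6073)
R(t) = 0.0

0.0


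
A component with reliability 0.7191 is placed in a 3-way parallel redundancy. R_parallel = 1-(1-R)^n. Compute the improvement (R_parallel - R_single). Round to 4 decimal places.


R_single = 0.7191, n = 3
1 - R_single = 0.2809
(1 - R_single)^n = 0.2809^3 = 0.0222
R_parallel = 1 - 0.0222 = 0.9778
Improvement = 0.9778 - 0.7191
Improvement = 0.2587

0.2587


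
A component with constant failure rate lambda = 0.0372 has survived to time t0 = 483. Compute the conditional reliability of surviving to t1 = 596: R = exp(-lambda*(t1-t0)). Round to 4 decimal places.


lambda = 0.0372
t0 = 483, t1 = 596
t1 - t0 = 113
lambda * (t1-t0) = 0.0372 * 113 = 4.2036
R = exp(-4.2036)
R = 0.0149

0.0149


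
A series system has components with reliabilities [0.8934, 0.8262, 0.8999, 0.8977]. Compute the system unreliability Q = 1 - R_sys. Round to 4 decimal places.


Components: [0.8934, 0.8262, 0.8999, 0.8977]
After component 1: product = 0.8934
After component 2: product = 0.7381
After component 3: product = 0.6642
After component 4: product = 0.5963
R_sys = 0.5963
Q = 1 - 0.5963 = 0.4037

0.4037


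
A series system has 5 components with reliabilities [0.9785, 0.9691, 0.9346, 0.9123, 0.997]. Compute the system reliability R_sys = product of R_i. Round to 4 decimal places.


Components: [0.9785, 0.9691, 0.9346, 0.9123, 0.997]
After component 1 (R=0.9785): product = 0.9785
After component 2 (R=0.9691): product = 0.9483
After component 3 (R=0.9346): product = 0.8862
After component 4 (R=0.9123): product = 0.8085
After component 5 (R=0.997): product = 0.8061
R_sys = 0.8061

0.8061


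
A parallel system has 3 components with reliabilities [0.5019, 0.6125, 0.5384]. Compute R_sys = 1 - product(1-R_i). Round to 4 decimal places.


Components: [0.5019, 0.6125, 0.5384]
(1 - 0.5019) = 0.4981, running product = 0.4981
(1 - 0.6125) = 0.3875, running product = 0.193
(1 - 0.5384) = 0.4616, running product = 0.0891
Product of (1-R_i) = 0.0891
R_sys = 1 - 0.0891 = 0.9109

0.9109
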